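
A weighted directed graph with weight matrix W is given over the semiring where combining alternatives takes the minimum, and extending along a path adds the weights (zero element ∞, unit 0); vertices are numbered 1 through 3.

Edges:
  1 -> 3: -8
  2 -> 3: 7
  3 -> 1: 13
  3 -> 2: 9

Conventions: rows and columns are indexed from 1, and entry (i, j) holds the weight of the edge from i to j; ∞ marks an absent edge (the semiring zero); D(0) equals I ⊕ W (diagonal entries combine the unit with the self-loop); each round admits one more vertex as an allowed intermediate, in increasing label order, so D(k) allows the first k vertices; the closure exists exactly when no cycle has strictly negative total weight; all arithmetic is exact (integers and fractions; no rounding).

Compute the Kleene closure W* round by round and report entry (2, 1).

D(0):
  [0, ∞, -8]
  [∞, 0, 7]
  [13, 9, 0]
D(1):
  [0, ∞, -8]
  [∞, 0, 7]
  [13, 9, 0]
D(2):
  [0, ∞, -8]
  [∞, 0, 7]
  [13, 9, 0]
D(3):
  [0, 1, -8]
  [20, 0, 7]
  [13, 9, 0]
Answer: W*[2][1] = 20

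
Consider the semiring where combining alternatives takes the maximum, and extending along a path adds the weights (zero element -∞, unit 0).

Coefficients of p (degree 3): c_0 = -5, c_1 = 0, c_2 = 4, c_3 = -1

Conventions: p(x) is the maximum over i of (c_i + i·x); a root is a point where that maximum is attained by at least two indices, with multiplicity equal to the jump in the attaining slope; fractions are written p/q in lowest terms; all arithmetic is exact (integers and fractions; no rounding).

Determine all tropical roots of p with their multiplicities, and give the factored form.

hull edge (i=0, c=-5) to (i=1, c=0): slope 5, span 1
hull edge (i=1, c=0) to (i=2, c=4): slope 4, span 1
hull edge (i=2, c=4) to (i=3, c=-1): slope -5, span 1
Factored form: p(x) = -1 ⊗ (x ⊕ (-5)) ⊗ (x ⊕ (-4)) ⊗ (x ⊕ 5)
Answer: roots = -5 (mult 1), -4 (mult 1), 5 (mult 1)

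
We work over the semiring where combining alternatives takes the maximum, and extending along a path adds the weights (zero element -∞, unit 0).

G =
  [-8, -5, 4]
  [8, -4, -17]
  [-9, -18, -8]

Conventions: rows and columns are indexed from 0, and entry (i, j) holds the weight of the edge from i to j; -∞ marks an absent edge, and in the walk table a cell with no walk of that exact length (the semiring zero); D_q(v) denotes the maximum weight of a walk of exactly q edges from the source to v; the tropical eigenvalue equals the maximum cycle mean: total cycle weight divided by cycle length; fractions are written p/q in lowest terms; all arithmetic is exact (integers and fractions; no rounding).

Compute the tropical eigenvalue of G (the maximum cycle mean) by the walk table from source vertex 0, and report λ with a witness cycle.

q=0: [0, -∞, -∞]
q=1: [-8, -5, 4]
q=2: [3, -9, -4]
q=3: [-1, -2, 7]
Optimal cycle mean attained by: cycle 0->1->0, total (-5) + 8, length 2.
Answer: λ = 3/2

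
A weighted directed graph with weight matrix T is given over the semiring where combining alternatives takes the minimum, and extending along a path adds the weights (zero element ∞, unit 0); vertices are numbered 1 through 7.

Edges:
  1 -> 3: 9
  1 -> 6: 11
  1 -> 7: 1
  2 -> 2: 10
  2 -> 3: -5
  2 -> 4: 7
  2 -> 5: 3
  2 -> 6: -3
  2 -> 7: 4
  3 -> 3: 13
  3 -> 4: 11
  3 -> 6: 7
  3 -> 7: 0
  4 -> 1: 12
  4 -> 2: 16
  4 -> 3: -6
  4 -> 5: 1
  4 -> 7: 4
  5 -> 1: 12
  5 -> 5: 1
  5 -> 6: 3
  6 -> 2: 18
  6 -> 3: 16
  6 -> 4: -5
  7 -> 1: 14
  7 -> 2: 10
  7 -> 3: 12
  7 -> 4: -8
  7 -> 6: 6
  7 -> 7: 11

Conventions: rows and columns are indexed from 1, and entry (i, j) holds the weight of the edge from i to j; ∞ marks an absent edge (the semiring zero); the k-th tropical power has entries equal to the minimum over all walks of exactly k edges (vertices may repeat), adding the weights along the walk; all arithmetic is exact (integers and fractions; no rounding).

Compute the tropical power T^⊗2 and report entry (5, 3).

T^⊗2:
  [15, 11, 13, -7, ∞, 7, 9]
  [15, 14, 1, -8, 4, 2, -5]
  [14, 10, 5, -8, 12, 6, 11]
  [13, 14, 7, -4, 2, 1, -6]
  [13, 21, 19, -2, 2, 4, 13]
  [7, 11, -11, 25, -4, 15, -1]
  [4, 8, -14, 1, -7, 7, -4]
Key observation: the optimum is the walk 5->6->3, with weight 3 + 16 = 19.
Optimal value attained by: walk 5->6->3.
Answer: (T^⊗2)[5][3] = 19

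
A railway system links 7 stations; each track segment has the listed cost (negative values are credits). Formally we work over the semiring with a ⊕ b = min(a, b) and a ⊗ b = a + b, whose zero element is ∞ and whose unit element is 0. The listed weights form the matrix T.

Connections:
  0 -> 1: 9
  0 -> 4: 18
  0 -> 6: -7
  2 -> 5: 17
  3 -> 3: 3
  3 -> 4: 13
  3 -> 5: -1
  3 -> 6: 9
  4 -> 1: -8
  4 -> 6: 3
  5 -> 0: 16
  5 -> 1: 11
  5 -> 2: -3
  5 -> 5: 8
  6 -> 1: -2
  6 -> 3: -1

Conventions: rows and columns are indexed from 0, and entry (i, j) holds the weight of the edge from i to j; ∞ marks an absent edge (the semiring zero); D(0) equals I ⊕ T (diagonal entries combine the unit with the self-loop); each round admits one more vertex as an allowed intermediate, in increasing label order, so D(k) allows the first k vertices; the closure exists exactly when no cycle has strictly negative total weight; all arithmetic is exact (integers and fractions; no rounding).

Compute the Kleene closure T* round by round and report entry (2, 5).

D(0):
  [0, 9, ∞, ∞, 18, ∞, -7]
  [∞, 0, ∞, ∞, ∞, ∞, ∞]
  [∞, ∞, 0, ∞, ∞, 17, ∞]
  [∞, ∞, ∞, 0, 13, -1, 9]
  [∞, -8, ∞, ∞, 0, ∞, 3]
  [16, 11, -3, ∞, ∞, 0, ∞]
  [∞, -2, ∞, -1, ∞, ∞, 0]
D(1):
  [0, 9, ∞, ∞, 18, ∞, -7]
  [∞, 0, ∞, ∞, ∞, ∞, ∞]
  [∞, ∞, 0, ∞, ∞, 17, ∞]
  [∞, ∞, ∞, 0, 13, -1, 9]
  [∞, -8, ∞, ∞, 0, ∞, 3]
  [16, 11, -3, ∞, 34, 0, 9]
  [∞, -2, ∞, -1, ∞, ∞, 0]
D(2):
  [0, 9, ∞, ∞, 18, ∞, -7]
  [∞, 0, ∞, ∞, ∞, ∞, ∞]
  [∞, ∞, 0, ∞, ∞, 17, ∞]
  [∞, ∞, ∞, 0, 13, -1, 9]
  [∞, -8, ∞, ∞, 0, ∞, 3]
  [16, 11, -3, ∞, 34, 0, 9]
  [∞, -2, ∞, -1, ∞, ∞, 0]
D(3):
  [0, 9, ∞, ∞, 18, ∞, -7]
  [∞, 0, ∞, ∞, ∞, ∞, ∞]
  [∞, ∞, 0, ∞, ∞, 17, ∞]
  [∞, ∞, ∞, 0, 13, -1, 9]
  [∞, -8, ∞, ∞, 0, ∞, 3]
  [16, 11, -3, ∞, 34, 0, 9]
  [∞, -2, ∞, -1, ∞, ∞, 0]
D(4):
  [0, 9, ∞, ∞, 18, ∞, -7]
  [∞, 0, ∞, ∞, ∞, ∞, ∞]
  [∞, ∞, 0, ∞, ∞, 17, ∞]
  [∞, ∞, ∞, 0, 13, -1, 9]
  [∞, -8, ∞, ∞, 0, ∞, 3]
  [16, 11, -3, ∞, 34, 0, 9]
  [∞, -2, ∞, -1, 12, -2, 0]
D(5):
  [0, 9, ∞, ∞, 18, ∞, -7]
  [∞, 0, ∞, ∞, ∞, ∞, ∞]
  [∞, ∞, 0, ∞, ∞, 17, ∞]
  [∞, 5, ∞, 0, 13, -1, 9]
  [∞, -8, ∞, ∞, 0, ∞, 3]
  [16, 11, -3, ∞, 34, 0, 9]
  [∞, -2, ∞, -1, 12, -2, 0]
D(6):
  [0, 9, ∞, ∞, 18, ∞, -7]
  [∞, 0, ∞, ∞, ∞, ∞, ∞]
  [33, 28, 0, ∞, 51, 17, 26]
  [15, 5, -4, 0, 13, -1, 8]
  [∞, -8, ∞, ∞, 0, ∞, 3]
  [16, 11, -3, ∞, 34, 0, 9]
  [14, -2, -5, -1, 12, -2, 0]
D(7):
  [0, -9, -12, -8, 5, -9, -7]
  [∞, 0, ∞, ∞, ∞, ∞, ∞]
  [33, 24, 0, 25, 38, 17, 26]
  [15, 5, -4, 0, 13, -1, 8]
  [17, -8, -2, 2, 0, 1, 3]
  [16, 7, -3, 8, 21, 0, 9]
  [14, -2, -5, -1, 12, -2, 0]
Answer: T*[2][5] = 17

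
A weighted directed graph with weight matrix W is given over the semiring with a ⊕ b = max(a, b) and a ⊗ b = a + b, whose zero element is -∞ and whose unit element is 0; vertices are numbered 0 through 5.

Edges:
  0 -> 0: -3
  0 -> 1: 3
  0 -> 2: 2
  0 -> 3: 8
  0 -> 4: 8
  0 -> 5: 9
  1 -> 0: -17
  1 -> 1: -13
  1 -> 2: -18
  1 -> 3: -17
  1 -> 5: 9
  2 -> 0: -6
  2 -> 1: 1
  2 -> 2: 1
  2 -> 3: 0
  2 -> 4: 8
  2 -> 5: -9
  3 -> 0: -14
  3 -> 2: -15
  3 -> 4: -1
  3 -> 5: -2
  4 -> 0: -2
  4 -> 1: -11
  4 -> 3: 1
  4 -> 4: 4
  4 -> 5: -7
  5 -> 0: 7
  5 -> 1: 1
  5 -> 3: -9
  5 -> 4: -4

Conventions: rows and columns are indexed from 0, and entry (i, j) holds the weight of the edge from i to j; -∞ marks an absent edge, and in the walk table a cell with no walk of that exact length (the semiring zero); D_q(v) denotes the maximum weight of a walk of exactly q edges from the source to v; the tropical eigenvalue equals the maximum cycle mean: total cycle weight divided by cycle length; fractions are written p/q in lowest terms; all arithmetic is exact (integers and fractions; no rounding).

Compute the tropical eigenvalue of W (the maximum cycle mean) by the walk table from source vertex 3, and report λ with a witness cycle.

q=0: [-∞, -∞, -∞, 0, -∞, -∞]
q=1: [-14, -∞, -15, -∞, -1, -2]
q=2: [5, -1, -12, 0, 3, -5]
q=3: [2, 8, 7, 13, 13, 14]
q=4: [21, 15, 8, 14, 17, 17]
q=5: [24, 24, 23, 29, 29, 30]
q=6: [37, 31, 26, 32, 33, 33]
Optimal cycle mean attained by: cycle 0->5->0, total 9 + 7, length 2.
Answer: λ = 8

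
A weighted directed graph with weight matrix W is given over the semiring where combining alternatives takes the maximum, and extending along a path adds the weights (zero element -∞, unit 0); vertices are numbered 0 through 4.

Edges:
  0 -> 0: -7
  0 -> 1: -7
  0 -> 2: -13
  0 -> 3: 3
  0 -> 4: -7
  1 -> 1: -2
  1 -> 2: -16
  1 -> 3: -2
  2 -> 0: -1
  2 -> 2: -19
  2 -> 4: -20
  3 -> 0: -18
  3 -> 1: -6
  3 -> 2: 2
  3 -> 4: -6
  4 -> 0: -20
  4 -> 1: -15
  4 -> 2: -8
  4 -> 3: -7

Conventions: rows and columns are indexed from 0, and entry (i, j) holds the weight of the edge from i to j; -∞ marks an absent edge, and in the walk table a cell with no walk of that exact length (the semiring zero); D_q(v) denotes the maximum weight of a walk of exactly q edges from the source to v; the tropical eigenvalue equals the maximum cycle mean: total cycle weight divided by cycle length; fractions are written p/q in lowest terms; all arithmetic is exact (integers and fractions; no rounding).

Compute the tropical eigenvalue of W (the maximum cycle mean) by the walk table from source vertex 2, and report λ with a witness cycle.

q=0: [-∞, -∞, 0, -∞, -∞]
q=1: [-1, -∞, -19, -∞, -20]
q=2: [-8, -8, -14, 2, -8]
q=3: [-15, -4, 4, -5, -4]
q=4: [3, -6, -3, -6, -11]
q=5: [-4, -4, -4, 6, -4]
Optimal cycle mean attained by: cycle 0->3->2->0, total 3 + 2 + (-1), length 3.
Answer: λ = 4/3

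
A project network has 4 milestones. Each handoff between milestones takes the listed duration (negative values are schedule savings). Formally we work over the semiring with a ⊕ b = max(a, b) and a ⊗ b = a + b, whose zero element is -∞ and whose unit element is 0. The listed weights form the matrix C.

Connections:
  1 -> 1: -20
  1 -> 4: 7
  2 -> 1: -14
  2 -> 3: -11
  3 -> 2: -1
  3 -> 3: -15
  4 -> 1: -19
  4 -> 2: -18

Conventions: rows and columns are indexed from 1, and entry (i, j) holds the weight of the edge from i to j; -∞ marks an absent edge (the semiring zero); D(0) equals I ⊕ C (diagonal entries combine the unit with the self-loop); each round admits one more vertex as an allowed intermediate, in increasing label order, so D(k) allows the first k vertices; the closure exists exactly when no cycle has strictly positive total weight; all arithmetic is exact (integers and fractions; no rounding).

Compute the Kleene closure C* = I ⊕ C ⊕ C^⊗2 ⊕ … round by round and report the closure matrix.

D(0):
  [0, -∞, -∞, 7]
  [-14, 0, -11, -∞]
  [-∞, -1, 0, -∞]
  [-19, -18, -∞, 0]
D(1):
  [0, -∞, -∞, 7]
  [-14, 0, -11, -7]
  [-∞, -1, 0, -∞]
  [-19, -18, -∞, 0]
D(2):
  [0, -∞, -∞, 7]
  [-14, 0, -11, -7]
  [-15, -1, 0, -8]
  [-19, -18, -29, 0]
D(3):
  [0, -∞, -∞, 7]
  [-14, 0, -11, -7]
  [-15, -1, 0, -8]
  [-19, -18, -29, 0]
D(4):
  [0, -11, -22, 7]
  [-14, 0, -11, -7]
  [-15, -1, 0, -8]
  [-19, -18, -29, 0]
Answer: C* = [[0, -11, -22, 7], [-14, 0, -11, -7], [-15, -1, 0, -8], [-19, -18, -29, 0]]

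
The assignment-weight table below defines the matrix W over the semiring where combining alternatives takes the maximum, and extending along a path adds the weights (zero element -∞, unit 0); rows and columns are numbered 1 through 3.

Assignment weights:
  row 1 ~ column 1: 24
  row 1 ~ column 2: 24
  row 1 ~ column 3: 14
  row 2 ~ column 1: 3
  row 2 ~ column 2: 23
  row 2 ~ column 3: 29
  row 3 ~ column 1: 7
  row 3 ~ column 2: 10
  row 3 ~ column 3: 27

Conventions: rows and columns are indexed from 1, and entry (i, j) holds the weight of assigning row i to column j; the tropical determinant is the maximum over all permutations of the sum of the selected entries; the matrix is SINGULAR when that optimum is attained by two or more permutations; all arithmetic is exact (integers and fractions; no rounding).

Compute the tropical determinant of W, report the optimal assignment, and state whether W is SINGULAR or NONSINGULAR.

σ = (1, 2, 3): 24 + 23 + 27 = 74
σ = (1, 3, 2): 24 + 29 + 10 = 63
σ = (2, 1, 3): 24 + 3 + 27 = 54
σ = (2, 3, 1): 24 + 29 + 7 = 60
σ = (3, 1, 2): 14 + 3 + 10 = 27
σ = (3, 2, 1): 14 + 23 + 7 = 44
Optimal value attained by: σ = (1, 2, 3).
Answer: det⊕(W) = 74; verdict: NONSINGULAR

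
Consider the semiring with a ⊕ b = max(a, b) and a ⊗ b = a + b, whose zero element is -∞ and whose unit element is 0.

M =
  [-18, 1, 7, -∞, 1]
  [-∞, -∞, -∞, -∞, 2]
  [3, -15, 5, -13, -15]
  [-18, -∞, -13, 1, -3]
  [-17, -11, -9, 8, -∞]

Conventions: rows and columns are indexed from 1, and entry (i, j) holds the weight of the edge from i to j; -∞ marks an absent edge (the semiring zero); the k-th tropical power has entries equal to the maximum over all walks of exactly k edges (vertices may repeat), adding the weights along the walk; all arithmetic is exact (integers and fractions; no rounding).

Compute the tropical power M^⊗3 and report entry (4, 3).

M^⊗2:
  [10, -8, 12, 9, 3]
  [-15, -9, -7, 10, -∞]
  [8, 4, 10, -7, 4]
  [-10, -14, -8, 5, -2]
  [-6, -16, -4, 9, 5]
M^⊗3:
  [15, 11, 17, 11, 11]
  [-4, -14, -2, 11, 7]
  [13, 9, 15, 12, 9]
  [-5, -9, -3, 6, 2]
  [-1, -5, 1, 13, 6]
Key observation: the optimum is the walk 4->3->1->3, with weight (-13) + 3 + 7 = -3.
Optimal value attained by: walk 4->3->1->3.
Answer: (M^⊗3)[4][3] = -3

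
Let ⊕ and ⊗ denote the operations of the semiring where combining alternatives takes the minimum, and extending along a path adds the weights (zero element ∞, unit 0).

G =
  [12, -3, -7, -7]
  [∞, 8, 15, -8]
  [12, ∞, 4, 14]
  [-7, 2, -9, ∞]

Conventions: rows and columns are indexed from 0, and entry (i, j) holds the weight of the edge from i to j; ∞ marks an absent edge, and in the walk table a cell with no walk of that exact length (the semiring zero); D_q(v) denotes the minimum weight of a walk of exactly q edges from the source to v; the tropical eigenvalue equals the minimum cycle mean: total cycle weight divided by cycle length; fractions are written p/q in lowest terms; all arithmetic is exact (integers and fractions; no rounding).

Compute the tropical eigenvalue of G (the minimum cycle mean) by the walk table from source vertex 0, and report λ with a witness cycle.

q=0: [0, ∞, ∞, ∞]
q=1: [12, -3, -7, -7]
q=2: [-14, -5, -16, -11]
q=3: [-18, -17, -21, -21]
q=4: [-28, -21, -30, -25]
Optimal cycle mean attained by: cycle 0->3->0, total (-7) + (-7), length 2.
Answer: λ = -7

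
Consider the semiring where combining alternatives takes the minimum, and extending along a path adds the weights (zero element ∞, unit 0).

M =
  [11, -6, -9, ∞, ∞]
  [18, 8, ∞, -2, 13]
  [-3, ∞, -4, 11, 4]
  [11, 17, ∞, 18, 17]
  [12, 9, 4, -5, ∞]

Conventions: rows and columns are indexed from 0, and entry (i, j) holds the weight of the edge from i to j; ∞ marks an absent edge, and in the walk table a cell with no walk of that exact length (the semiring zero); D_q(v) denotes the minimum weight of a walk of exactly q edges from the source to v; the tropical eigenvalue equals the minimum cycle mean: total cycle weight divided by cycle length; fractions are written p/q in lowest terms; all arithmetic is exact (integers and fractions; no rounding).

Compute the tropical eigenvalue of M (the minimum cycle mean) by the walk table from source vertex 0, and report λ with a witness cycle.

q=0: [0, ∞, ∞, ∞, ∞]
q=1: [11, -6, -9, ∞, ∞]
q=2: [-12, 2, -13, -8, -5]
q=3: [-16, -18, -21, -10, -9]
q=4: [-24, -22, -25, -20, -17]
q=5: [-28, -30, -33, -24, -21]
Optimal cycle mean attained by: cycle 0->2->0, total (-9) + (-3), length 2.
Answer: λ = -6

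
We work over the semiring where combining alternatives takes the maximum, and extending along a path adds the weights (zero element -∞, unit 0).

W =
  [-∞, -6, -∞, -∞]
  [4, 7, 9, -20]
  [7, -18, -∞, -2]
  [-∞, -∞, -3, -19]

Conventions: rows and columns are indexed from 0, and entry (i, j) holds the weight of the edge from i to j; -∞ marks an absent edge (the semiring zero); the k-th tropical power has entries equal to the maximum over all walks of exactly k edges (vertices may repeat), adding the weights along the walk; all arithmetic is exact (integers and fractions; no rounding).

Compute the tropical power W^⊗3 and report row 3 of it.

W^⊗2:
  [-2, 1, 3, -26]
  [16, 14, 16, 7]
  [-14, 1, -5, -21]
  [4, -21, -22, -5]
W^⊗3:
  [10, 8, 10, 1]
  [23, 21, 23, 14]
  [5, 8, 10, -7]
  [-15, -2, -8, -24]
Answer: row 3 of W^⊗3 = [-15, -2, -8, -24]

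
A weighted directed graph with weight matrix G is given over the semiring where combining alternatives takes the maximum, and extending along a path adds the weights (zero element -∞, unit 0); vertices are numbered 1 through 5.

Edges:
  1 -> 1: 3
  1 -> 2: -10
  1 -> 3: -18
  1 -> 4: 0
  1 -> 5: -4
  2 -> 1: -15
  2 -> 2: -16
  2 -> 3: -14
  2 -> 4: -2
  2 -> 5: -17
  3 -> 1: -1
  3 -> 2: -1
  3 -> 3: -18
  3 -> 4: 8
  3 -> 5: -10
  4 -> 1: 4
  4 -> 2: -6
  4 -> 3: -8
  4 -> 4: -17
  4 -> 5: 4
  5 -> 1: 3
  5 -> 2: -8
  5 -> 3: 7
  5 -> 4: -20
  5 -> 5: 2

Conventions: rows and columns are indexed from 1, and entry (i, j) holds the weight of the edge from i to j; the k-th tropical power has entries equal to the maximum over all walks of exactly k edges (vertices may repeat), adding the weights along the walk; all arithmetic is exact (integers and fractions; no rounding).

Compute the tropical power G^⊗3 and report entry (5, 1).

G^⊗2:
  [6, -6, 3, 3, 4]
  [2, -8, -10, -6, 2]
  [12, 2, 0, -1, 12]
  [7, -4, 11, 4, 6]
  [6, 6, 9, 15, 4]
G^⊗3:
  [9, 2, 11, 11, 7]
  [5, -6, 9, 2, 4]
  [15, 4, 19, 12, 14]
  [10, 10, 13, 19, 8]
  [19, 9, 11, 17, 19]
Key observation: the optimum is the walk 5->3->4->1, with weight 7 + 8 + 4 = 19.
Optimal value attained by: walk 5->3->4->1.
Answer: (G^⊗3)[5][1] = 19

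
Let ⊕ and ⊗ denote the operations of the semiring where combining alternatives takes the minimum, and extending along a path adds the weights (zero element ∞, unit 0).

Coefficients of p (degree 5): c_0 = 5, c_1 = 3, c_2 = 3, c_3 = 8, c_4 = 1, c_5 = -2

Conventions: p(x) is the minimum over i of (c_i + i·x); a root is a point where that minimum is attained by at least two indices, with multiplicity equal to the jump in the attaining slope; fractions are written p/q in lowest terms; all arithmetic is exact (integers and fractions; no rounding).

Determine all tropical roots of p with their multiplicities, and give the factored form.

hull edge (i=0, c=5) to (i=1, c=3): slope -2, span 1
hull edge (i=1, c=3) to (i=5, c=-2): slope -5/4, span 4
Factored form: p(x) = -2 ⊗ (x ⊕ 5/4) ⊗ (x ⊕ 5/4) ⊗ (x ⊕ 5/4) ⊗ (x ⊕ 5/4) ⊗ (x ⊕ 2)
Answer: roots = 5/4 (mult 4), 2 (mult 1)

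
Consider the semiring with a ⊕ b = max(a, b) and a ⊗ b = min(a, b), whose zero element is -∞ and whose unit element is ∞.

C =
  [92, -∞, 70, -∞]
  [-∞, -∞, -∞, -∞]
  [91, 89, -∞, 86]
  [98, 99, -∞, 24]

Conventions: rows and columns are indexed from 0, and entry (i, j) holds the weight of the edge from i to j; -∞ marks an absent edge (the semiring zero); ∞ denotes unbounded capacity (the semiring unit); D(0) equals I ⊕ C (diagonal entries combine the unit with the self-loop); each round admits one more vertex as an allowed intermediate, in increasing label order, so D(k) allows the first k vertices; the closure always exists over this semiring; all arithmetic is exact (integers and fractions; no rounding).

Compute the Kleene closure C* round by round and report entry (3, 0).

D(0):
  [∞, -∞, 70, -∞]
  [-∞, ∞, -∞, -∞]
  [91, 89, ∞, 86]
  [98, 99, -∞, ∞]
D(1):
  [∞, -∞, 70, -∞]
  [-∞, ∞, -∞, -∞]
  [91, 89, ∞, 86]
  [98, 99, 70, ∞]
D(2):
  [∞, -∞, 70, -∞]
  [-∞, ∞, -∞, -∞]
  [91, 89, ∞, 86]
  [98, 99, 70, ∞]
D(3):
  [∞, 70, 70, 70]
  [-∞, ∞, -∞, -∞]
  [91, 89, ∞, 86]
  [98, 99, 70, ∞]
D(4):
  [∞, 70, 70, 70]
  [-∞, ∞, -∞, -∞]
  [91, 89, ∞, 86]
  [98, 99, 70, ∞]
Answer: C*[3][0] = 98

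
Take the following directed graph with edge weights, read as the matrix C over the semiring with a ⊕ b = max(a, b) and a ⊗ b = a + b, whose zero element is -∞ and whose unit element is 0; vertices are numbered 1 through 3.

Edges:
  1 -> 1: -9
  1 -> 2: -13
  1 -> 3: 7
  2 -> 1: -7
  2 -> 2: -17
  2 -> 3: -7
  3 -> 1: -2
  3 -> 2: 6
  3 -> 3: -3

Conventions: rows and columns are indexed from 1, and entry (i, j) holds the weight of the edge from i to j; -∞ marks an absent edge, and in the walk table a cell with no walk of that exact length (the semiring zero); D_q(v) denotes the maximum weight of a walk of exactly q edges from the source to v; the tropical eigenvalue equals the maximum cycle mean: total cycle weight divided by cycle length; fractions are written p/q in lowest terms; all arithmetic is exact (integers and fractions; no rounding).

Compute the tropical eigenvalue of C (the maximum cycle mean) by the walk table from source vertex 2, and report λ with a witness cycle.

q=0: [-∞, 0, -∞]
q=1: [-7, -17, -7]
q=2: [-9, -1, 0]
q=3: [-2, 6, -2]
Optimal cycle mean attained by: cycle 1->3->1, total 7 + (-2), length 2.
Answer: λ = 5/2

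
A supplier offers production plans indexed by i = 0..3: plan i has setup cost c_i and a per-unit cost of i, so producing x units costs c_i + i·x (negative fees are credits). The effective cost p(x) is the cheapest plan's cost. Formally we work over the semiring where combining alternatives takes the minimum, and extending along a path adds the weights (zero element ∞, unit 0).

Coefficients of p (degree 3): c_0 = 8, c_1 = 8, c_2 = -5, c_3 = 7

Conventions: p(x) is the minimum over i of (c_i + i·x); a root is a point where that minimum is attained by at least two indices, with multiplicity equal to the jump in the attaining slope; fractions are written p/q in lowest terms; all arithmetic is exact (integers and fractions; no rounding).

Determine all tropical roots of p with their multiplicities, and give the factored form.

hull edge (i=0, c=8) to (i=2, c=-5): slope -13/2, span 2
hull edge (i=2, c=-5) to (i=3, c=7): slope 12, span 1
Factored form: p(x) = 7 ⊗ (x ⊕ (-12)) ⊗ (x ⊕ 13/2) ⊗ (x ⊕ 13/2)
Answer: roots = -12 (mult 1), 13/2 (mult 2)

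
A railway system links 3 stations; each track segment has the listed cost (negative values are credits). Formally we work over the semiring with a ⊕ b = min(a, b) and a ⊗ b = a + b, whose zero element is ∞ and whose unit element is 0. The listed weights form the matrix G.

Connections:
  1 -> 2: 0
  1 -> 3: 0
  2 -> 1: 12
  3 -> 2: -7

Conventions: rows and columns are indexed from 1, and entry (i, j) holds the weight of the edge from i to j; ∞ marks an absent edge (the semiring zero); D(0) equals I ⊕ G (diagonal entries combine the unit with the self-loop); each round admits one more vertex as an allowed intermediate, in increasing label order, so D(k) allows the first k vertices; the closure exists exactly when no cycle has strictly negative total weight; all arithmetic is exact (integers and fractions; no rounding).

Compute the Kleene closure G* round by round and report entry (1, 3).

D(0):
  [0, 0, 0]
  [12, 0, ∞]
  [∞, -7, 0]
D(1):
  [0, 0, 0]
  [12, 0, 12]
  [∞, -7, 0]
D(2):
  [0, 0, 0]
  [12, 0, 12]
  [5, -7, 0]
D(3):
  [0, -7, 0]
  [12, 0, 12]
  [5, -7, 0]
Answer: G*[1][3] = 0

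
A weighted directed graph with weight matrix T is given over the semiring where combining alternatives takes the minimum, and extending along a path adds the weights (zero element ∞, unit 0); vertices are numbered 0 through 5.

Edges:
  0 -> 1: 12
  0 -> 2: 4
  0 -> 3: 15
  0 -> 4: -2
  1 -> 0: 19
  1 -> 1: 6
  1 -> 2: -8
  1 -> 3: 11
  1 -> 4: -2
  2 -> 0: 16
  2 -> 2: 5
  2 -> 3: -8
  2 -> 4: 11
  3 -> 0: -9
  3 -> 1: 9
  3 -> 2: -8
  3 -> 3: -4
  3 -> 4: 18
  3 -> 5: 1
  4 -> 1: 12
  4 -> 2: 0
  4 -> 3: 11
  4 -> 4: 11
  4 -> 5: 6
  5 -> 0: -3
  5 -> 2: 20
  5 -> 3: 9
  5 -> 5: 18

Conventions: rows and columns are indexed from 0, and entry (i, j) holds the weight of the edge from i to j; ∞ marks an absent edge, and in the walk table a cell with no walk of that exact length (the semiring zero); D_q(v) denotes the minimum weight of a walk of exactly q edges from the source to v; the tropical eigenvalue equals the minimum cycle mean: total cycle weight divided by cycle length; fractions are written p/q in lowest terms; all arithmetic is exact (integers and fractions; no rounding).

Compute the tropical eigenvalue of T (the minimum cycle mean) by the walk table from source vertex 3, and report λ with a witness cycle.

q=0: [∞, ∞, ∞, 0, ∞, ∞]
q=1: [-9, 9, -8, -4, 18, 1]
q=2: [-13, 3, -12, -16, -11, -3]
q=3: [-25, -7, -24, -20, -15, -15]
q=4: [-29, -13, -28, -32, -27, -19]
q=5: [-41, -23, -40, -36, -31, -31]
q=6: [-45, -29, -44, -48, -43, -35]
Optimal cycle mean attained by: cycle 2->3->2, total (-8) + (-8), length 2.
Answer: λ = -8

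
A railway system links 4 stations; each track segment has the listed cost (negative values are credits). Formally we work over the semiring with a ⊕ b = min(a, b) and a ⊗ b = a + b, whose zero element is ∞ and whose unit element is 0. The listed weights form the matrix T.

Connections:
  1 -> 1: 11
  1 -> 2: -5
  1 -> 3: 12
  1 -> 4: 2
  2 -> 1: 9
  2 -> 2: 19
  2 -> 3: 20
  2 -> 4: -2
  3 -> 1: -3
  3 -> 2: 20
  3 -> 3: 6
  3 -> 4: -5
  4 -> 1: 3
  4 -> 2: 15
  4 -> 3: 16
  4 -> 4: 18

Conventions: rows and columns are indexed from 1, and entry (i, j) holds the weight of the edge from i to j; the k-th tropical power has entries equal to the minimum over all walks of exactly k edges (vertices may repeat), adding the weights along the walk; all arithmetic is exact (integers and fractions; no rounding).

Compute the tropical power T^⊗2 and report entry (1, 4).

T^⊗2:
  [4, 6, 15, -7]
  [1, 4, 14, 11]
  [-2, -8, 9, -1]
  [13, -2, 15, 5]
Key observation: the optimum is the walk 1->2->4, with weight (-5) + (-2) = -7.
Optimal value attained by: walk 1->2->4.
Answer: (T^⊗2)[1][4] = -7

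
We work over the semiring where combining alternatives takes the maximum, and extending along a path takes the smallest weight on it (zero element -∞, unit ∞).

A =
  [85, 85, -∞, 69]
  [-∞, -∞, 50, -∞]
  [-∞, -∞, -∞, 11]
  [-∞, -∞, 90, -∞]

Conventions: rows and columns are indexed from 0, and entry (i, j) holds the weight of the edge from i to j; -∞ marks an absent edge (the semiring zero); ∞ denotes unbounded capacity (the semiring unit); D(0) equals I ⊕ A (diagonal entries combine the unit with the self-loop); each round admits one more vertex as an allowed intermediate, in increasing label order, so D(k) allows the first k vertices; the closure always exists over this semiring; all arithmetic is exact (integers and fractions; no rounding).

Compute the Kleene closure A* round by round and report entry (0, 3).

D(0):
  [∞, 85, -∞, 69]
  [-∞, ∞, 50, -∞]
  [-∞, -∞, ∞, 11]
  [-∞, -∞, 90, ∞]
D(1):
  [∞, 85, -∞, 69]
  [-∞, ∞, 50, -∞]
  [-∞, -∞, ∞, 11]
  [-∞, -∞, 90, ∞]
D(2):
  [∞, 85, 50, 69]
  [-∞, ∞, 50, -∞]
  [-∞, -∞, ∞, 11]
  [-∞, -∞, 90, ∞]
D(3):
  [∞, 85, 50, 69]
  [-∞, ∞, 50, 11]
  [-∞, -∞, ∞, 11]
  [-∞, -∞, 90, ∞]
D(4):
  [∞, 85, 69, 69]
  [-∞, ∞, 50, 11]
  [-∞, -∞, ∞, 11]
  [-∞, -∞, 90, ∞]
Answer: A*[0][3] = 69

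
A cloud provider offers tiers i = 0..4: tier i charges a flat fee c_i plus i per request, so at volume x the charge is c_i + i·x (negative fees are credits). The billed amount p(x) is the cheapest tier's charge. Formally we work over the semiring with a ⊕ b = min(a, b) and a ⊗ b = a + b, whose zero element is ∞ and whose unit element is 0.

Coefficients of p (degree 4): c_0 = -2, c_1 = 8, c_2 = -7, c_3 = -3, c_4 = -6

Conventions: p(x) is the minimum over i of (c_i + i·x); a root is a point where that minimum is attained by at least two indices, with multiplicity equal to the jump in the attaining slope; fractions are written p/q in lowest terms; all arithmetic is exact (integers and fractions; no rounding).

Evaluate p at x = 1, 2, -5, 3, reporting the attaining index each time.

p(1) = min(-2+0·1=-2, 8+1·1=9, -7+2·1=-5, -3+3·1=0, -6+4·1=-2) = -5 (attained by i=2)
p(2) = min(-2+0·2=-2, 8+1·2=10, -7+2·2=-3, -3+3·2=3, -6+4·2=2) = -3 (attained by i=2)
p(-5) = min(-2+0·(-5)=-2, 8+1·(-5)=3, -7+2·(-5)=-17, -3+3·(-5)=-18, -6+4·(-5)=-26) = -26 (attained by i=4)
p(3) = min(-2+0·3=-2, 8+1·3=11, -7+2·3=-1, -3+3·3=6, -6+4·3=6) = -2 (attained by i=0)
Answer: p(1) = -5; p(2) = -3; p(-5) = -26; p(3) = -2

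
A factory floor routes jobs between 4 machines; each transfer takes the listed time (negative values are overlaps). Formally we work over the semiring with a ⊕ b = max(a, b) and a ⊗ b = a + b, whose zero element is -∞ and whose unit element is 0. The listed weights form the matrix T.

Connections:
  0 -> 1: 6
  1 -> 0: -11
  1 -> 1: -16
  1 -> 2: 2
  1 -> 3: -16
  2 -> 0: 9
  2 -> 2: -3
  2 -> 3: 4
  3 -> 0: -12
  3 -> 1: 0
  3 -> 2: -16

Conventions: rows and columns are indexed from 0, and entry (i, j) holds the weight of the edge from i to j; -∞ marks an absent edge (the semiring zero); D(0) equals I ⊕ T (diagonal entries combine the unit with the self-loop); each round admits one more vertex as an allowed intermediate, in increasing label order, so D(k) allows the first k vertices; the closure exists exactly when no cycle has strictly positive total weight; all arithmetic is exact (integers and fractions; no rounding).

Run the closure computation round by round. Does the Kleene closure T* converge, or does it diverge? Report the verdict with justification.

D(0):
  [0, 6, -∞, -∞]
  [-11, 0, 2, -16]
  [9, -∞, 0, 4]
  [-12, 0, -16, 0]
D(1):
  [0, 6, -∞, -∞]
  [-11, 0, 2, -16]
  [9, 15, 0, 4]
  [-12, 0, -16, 0]
Detection: at round 2, diagonal entry (2, 2) turns strictly positive.
Key observation: the cycle 2->0->1->2 has total weight 9 + 6 + 2, which is strictly positive.
Answer: DIVERGES — positive cycle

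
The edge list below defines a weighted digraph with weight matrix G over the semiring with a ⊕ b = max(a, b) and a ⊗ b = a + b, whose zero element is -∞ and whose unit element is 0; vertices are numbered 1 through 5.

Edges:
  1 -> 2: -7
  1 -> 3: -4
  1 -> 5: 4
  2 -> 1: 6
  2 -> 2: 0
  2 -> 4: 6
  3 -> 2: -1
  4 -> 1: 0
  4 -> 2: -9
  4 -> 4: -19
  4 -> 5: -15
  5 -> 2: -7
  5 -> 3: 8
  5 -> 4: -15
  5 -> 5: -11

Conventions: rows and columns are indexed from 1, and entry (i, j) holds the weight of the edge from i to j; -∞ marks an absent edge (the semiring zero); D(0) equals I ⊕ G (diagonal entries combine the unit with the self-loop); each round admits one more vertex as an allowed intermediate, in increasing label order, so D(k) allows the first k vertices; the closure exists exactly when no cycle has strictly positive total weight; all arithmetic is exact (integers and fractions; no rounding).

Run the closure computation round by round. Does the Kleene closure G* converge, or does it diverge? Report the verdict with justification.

D(0):
  [0, -7, -4, -∞, 4]
  [6, 0, -∞, 6, -∞]
  [-∞, -1, 0, -∞, -∞]
  [0, -9, -∞, 0, -15]
  [-∞, -7, 8, -15, 0]
D(1):
  [0, -7, -4, -∞, 4]
  [6, 0, 2, 6, 10]
  [-∞, -1, 0, -∞, -∞]
  [0, -7, -4, 0, 4]
  [-∞, -7, 8, -15, 0]
Detection: at round 2, diagonal entry (3, 3) turns strictly positive.
Key observation: the cycle 3->2->1->3 has total weight (-1) + 6 + (-4), which is strictly positive.
Answer: DIVERGES — positive cycle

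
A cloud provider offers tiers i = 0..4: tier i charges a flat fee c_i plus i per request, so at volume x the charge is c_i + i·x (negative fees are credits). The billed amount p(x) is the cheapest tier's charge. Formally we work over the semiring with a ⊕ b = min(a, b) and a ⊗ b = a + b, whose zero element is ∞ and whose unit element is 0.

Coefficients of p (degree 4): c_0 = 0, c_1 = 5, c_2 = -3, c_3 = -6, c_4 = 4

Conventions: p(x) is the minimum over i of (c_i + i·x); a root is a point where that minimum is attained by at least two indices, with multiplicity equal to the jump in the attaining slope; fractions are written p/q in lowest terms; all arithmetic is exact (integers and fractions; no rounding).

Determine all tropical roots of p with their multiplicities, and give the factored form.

hull edge (i=0, c=0) to (i=3, c=-6): slope -2, span 3
hull edge (i=3, c=-6) to (i=4, c=4): slope 10, span 1
Factored form: p(x) = 4 ⊗ (x ⊕ (-10)) ⊗ (x ⊕ 2) ⊗ (x ⊕ 2) ⊗ (x ⊕ 2)
Answer: roots = -10 (mult 1), 2 (mult 3)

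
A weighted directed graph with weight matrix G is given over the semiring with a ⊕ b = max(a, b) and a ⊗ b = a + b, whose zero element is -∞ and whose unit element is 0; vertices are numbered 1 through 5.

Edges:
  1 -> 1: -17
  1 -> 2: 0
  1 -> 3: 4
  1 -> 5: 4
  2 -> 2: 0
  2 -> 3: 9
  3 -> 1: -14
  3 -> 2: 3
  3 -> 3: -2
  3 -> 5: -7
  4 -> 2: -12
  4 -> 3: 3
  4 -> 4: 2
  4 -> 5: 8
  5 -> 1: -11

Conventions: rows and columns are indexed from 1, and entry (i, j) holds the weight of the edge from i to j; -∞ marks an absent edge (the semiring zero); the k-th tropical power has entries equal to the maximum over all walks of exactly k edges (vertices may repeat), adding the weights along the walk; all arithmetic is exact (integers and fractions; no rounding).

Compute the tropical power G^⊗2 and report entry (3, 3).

G^⊗2:
  [-7, 7, 9, -∞, -3]
  [-5, 12, 9, -∞, 2]
  [-16, 3, 12, -∞, -9]
  [-3, 6, 5, 4, 10]
  [-28, -11, -7, -∞, -7]
Key observation: the optimum is the walk 3->2->3, with weight 3 + 9 = 12.
Optimal value attained by: walk 3->2->3.
Answer: (G^⊗2)[3][3] = 12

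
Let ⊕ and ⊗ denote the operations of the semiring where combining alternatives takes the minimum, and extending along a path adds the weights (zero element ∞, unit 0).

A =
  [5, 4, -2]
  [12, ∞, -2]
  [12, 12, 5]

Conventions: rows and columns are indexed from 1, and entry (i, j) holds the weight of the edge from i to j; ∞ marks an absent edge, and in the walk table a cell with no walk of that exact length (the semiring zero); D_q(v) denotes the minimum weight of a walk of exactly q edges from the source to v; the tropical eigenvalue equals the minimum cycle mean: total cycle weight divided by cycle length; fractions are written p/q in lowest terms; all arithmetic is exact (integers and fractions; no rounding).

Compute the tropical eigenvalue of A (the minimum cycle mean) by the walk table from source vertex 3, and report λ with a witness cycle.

q=0: [∞, ∞, 0]
q=1: [12, 12, 5]
q=2: [17, 16, 10]
q=3: [22, 21, 14]
Optimal cycle mean attained by: cycle 1->2->3->1, total 4 + (-2) + 12, length 3.
Answer: λ = 14/3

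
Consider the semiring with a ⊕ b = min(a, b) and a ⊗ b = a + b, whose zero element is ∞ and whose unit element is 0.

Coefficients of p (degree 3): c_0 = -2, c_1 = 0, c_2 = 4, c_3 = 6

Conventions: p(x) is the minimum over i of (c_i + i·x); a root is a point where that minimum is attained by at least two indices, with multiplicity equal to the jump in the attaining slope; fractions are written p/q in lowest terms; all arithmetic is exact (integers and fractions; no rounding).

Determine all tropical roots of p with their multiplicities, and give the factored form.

hull edge (i=0, c=-2) to (i=1, c=0): slope 2, span 1
hull edge (i=1, c=0) to (i=3, c=6): slope 3, span 2
Factored form: p(x) = 6 ⊗ (x ⊕ (-3)) ⊗ (x ⊕ (-3)) ⊗ (x ⊕ (-2))
Answer: roots = -3 (mult 2), -2 (mult 1)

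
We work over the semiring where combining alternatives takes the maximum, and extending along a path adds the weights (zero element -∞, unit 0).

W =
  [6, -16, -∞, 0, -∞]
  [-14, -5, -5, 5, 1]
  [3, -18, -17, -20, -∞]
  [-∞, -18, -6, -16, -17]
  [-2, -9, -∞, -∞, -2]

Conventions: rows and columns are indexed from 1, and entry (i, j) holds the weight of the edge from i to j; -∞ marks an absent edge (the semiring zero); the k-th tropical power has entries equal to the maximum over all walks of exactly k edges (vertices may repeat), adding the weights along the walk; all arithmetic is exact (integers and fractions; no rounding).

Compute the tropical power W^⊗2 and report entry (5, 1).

W^⊗2:
  [12, -10, -6, 6, -15]
  [-1, -8, -1, 0, -1]
  [9, -13, -23, 3, -17]
  [-3, -23, -22, -13, -17]
  [4, -11, -14, -2, -4]
Key observation: the optimum is the walk 5->1->1, with weight (-2) + 6 = 4.
Optimal value attained by: walk 5->1->1.
Answer: (W^⊗2)[5][1] = 4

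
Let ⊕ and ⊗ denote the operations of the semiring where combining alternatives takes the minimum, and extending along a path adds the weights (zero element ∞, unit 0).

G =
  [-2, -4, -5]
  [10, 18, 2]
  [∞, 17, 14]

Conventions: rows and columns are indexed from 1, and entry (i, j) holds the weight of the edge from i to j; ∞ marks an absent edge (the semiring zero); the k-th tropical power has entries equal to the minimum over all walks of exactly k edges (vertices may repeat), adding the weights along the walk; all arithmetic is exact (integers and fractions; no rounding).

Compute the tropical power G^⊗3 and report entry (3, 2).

G^⊗2:
  [-4, -6, -7]
  [8, 6, 5]
  [27, 31, 19]
G^⊗3:
  [-6, -8, -9]
  [6, 4, 3]
  [25, 23, 22]
Key observation: the optimum is the walk 3->2->1->2, with weight 17 + 10 + (-4) = 23.
Optimal value attained by: walk 3->2->1->2.
Answer: (G^⊗3)[3][2] = 23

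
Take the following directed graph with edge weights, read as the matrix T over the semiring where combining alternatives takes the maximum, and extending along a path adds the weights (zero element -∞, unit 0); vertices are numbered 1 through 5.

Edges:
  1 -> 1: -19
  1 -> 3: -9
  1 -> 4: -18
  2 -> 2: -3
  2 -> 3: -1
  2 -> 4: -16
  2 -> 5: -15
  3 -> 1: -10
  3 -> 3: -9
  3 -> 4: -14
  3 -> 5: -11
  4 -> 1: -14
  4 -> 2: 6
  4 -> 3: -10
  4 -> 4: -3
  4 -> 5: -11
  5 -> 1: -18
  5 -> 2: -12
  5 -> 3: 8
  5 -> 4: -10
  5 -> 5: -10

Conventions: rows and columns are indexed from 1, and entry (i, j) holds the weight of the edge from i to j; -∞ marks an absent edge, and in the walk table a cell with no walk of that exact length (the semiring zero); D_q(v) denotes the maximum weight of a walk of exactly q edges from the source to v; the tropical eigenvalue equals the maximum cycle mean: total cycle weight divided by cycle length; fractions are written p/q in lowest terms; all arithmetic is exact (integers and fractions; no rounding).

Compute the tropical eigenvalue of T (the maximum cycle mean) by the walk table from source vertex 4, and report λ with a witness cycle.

q=0: [-∞, -∞, -∞, 0, -∞]
q=1: [-14, 6, -10, -3, -11]
q=2: [-17, 3, 5, -6, -9]
q=3: [-5, 0, 2, -9, -6]
q=4: [-8, -3, 2, -12, -9]
q=5: [-8, -6, -1, -12, -9]
Optimal cycle mean attained by: cycle 3->5->3, total (-11) + 8, length 2.
Answer: λ = -3/2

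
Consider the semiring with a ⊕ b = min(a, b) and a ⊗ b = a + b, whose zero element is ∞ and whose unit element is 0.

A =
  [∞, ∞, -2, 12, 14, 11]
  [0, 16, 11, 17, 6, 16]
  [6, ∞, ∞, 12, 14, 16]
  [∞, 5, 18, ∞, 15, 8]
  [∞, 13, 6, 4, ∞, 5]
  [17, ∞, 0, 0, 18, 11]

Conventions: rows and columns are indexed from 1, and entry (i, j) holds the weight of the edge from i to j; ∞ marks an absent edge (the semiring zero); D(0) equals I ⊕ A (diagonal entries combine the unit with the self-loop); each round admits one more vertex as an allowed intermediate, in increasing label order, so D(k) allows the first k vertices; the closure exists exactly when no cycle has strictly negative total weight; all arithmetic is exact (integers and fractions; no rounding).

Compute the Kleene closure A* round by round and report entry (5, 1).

D(0):
  [0, ∞, -2, 12, 14, 11]
  [0, 0, 11, 17, 6, 16]
  [6, ∞, 0, 12, 14, 16]
  [∞, 5, 18, 0, 15, 8]
  [∞, 13, 6, 4, 0, 5]
  [17, ∞, 0, 0, 18, 0]
D(1):
  [0, ∞, -2, 12, 14, 11]
  [0, 0, -2, 12, 6, 11]
  [6, ∞, 0, 12, 14, 16]
  [∞, 5, 18, 0, 15, 8]
  [∞, 13, 6, 4, 0, 5]
  [17, ∞, 0, 0, 18, 0]
D(2):
  [0, ∞, -2, 12, 14, 11]
  [0, 0, -2, 12, 6, 11]
  [6, ∞, 0, 12, 14, 16]
  [5, 5, 3, 0, 11, 8]
  [13, 13, 6, 4, 0, 5]
  [17, ∞, 0, 0, 18, 0]
D(3):
  [0, ∞, -2, 10, 12, 11]
  [0, 0, -2, 10, 6, 11]
  [6, ∞, 0, 12, 14, 16]
  [5, 5, 3, 0, 11, 8]
  [12, 13, 6, 4, 0, 5]
  [6, ∞, 0, 0, 14, 0]
D(4):
  [0, 15, -2, 10, 12, 11]
  [0, 0, -2, 10, 6, 11]
  [6, 17, 0, 12, 14, 16]
  [5, 5, 3, 0, 11, 8]
  [9, 9, 6, 4, 0, 5]
  [5, 5, 0, 0, 11, 0]
D(5):
  [0, 15, -2, 10, 12, 11]
  [0, 0, -2, 10, 6, 11]
  [6, 17, 0, 12, 14, 16]
  [5, 5, 3, 0, 11, 8]
  [9, 9, 6, 4, 0, 5]
  [5, 5, 0, 0, 11, 0]
D(6):
  [0, 15, -2, 10, 12, 11]
  [0, 0, -2, 10, 6, 11]
  [6, 17, 0, 12, 14, 16]
  [5, 5, 3, 0, 11, 8]
  [9, 9, 5, 4, 0, 5]
  [5, 5, 0, 0, 11, 0]
Answer: A*[5][1] = 9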